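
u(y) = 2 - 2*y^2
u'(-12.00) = 48.00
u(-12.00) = -286.00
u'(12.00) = -48.00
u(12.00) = -286.00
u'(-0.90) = 3.60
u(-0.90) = 0.38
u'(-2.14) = 8.56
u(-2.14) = -7.16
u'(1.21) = -4.84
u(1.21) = -0.93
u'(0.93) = -3.72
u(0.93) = 0.27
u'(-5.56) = 22.24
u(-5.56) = -59.83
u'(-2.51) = 10.04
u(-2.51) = -10.60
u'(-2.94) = 11.76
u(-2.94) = -15.29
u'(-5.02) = 20.08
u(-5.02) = -48.40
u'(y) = -4*y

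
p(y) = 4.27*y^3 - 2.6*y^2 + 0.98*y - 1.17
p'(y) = 12.81*y^2 - 5.2*y + 0.98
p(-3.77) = -270.62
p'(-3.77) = 202.65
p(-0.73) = -4.93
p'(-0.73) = 11.60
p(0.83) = 0.29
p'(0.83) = 5.49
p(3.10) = 104.09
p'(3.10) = 107.96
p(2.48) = 50.40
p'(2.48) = 66.87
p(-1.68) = -30.40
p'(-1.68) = 45.87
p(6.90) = 1284.54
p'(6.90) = 574.98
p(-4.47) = -438.87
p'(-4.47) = 280.18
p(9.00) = 2909.88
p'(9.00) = 991.79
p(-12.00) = -7765.89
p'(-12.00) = 1908.02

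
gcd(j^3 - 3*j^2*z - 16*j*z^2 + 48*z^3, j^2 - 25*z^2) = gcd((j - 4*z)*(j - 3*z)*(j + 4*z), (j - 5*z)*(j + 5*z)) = 1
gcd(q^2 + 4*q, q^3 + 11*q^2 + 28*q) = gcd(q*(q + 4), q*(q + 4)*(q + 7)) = q^2 + 4*q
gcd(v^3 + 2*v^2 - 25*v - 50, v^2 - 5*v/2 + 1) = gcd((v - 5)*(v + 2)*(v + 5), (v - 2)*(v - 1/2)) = 1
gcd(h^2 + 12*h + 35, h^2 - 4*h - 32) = 1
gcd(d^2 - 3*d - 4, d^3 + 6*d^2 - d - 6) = d + 1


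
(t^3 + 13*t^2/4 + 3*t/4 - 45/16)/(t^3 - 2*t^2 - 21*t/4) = (8*t^2 + 14*t - 15)/(4*t*(2*t - 7))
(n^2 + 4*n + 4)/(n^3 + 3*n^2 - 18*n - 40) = (n + 2)/(n^2 + n - 20)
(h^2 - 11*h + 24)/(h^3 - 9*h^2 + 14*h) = (h^2 - 11*h + 24)/(h*(h^2 - 9*h + 14))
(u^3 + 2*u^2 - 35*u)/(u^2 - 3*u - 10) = u*(u + 7)/(u + 2)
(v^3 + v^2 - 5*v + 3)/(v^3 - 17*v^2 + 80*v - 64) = (v^2 + 2*v - 3)/(v^2 - 16*v + 64)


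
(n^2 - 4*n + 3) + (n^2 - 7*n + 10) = 2*n^2 - 11*n + 13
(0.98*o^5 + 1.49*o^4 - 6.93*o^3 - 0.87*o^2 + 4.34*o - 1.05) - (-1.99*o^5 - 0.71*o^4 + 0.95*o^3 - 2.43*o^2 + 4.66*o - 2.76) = 2.97*o^5 + 2.2*o^4 - 7.88*o^3 + 1.56*o^2 - 0.32*o + 1.71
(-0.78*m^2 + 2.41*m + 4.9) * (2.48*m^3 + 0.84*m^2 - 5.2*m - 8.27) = -1.9344*m^5 + 5.3216*m^4 + 18.2324*m^3 - 1.9654*m^2 - 45.4107*m - 40.523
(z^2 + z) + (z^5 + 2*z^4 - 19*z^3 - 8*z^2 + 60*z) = z^5 + 2*z^4 - 19*z^3 - 7*z^2 + 61*z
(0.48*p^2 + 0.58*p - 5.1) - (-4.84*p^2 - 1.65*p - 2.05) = 5.32*p^2 + 2.23*p - 3.05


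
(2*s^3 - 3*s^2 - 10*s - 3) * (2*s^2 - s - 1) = 4*s^5 - 8*s^4 - 19*s^3 + 7*s^2 + 13*s + 3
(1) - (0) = 1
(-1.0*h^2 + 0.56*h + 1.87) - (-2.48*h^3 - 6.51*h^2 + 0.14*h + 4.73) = 2.48*h^3 + 5.51*h^2 + 0.42*h - 2.86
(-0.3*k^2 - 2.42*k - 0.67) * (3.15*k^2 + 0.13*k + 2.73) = -0.945*k^4 - 7.662*k^3 - 3.2441*k^2 - 6.6937*k - 1.8291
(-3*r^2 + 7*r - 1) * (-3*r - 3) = 9*r^3 - 12*r^2 - 18*r + 3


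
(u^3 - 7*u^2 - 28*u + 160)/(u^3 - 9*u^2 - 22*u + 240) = (u - 4)/(u - 6)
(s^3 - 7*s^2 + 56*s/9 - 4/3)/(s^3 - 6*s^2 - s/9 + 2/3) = (3*s - 2)/(3*s + 1)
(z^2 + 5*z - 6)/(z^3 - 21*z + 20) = (z + 6)/(z^2 + z - 20)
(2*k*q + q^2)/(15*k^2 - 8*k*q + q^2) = q*(2*k + q)/(15*k^2 - 8*k*q + q^2)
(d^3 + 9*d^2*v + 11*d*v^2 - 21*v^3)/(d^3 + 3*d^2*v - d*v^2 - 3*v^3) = (d + 7*v)/(d + v)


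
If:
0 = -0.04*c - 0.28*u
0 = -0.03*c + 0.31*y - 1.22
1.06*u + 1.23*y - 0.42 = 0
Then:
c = 136.46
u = -19.49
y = 17.14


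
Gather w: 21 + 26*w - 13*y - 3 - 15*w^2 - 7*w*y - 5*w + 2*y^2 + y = -15*w^2 + w*(21 - 7*y) + 2*y^2 - 12*y + 18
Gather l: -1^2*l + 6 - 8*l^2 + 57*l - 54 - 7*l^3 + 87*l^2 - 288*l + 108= -7*l^3 + 79*l^2 - 232*l + 60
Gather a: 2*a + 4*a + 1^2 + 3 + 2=6*a + 6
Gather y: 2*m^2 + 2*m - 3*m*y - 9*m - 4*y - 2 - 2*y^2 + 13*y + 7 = 2*m^2 - 7*m - 2*y^2 + y*(9 - 3*m) + 5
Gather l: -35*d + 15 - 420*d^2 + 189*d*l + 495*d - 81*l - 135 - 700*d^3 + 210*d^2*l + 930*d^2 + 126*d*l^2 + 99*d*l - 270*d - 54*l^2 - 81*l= -700*d^3 + 510*d^2 + 190*d + l^2*(126*d - 54) + l*(210*d^2 + 288*d - 162) - 120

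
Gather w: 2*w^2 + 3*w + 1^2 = 2*w^2 + 3*w + 1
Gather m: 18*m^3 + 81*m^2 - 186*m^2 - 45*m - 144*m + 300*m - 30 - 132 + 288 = 18*m^3 - 105*m^2 + 111*m + 126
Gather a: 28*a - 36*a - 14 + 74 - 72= -8*a - 12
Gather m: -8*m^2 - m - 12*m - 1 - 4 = -8*m^2 - 13*m - 5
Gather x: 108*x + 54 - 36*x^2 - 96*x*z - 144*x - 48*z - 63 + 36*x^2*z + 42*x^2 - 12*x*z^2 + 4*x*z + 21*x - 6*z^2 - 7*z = x^2*(36*z + 6) + x*(-12*z^2 - 92*z - 15) - 6*z^2 - 55*z - 9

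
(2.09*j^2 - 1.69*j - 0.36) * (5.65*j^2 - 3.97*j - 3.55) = 11.8085*j^4 - 17.8458*j^3 - 2.7442*j^2 + 7.4287*j + 1.278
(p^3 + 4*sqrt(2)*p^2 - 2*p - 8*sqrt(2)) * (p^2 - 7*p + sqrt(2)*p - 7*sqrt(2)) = p^5 - 7*p^4 + 5*sqrt(2)*p^4 - 35*sqrt(2)*p^3 + 6*p^3 - 42*p^2 - 10*sqrt(2)*p^2 - 16*p + 70*sqrt(2)*p + 112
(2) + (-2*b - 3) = -2*b - 1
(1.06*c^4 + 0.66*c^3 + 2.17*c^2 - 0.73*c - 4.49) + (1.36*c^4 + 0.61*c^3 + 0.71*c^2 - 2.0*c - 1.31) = 2.42*c^4 + 1.27*c^3 + 2.88*c^2 - 2.73*c - 5.8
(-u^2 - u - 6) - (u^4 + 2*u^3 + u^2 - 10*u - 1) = -u^4 - 2*u^3 - 2*u^2 + 9*u - 5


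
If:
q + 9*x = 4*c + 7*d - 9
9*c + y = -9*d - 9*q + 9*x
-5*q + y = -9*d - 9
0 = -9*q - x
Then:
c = -133*y/675 - 51/25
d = -68*y/675 - 21/25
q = 7*y/375 + 36/125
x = -21*y/125 - 324/125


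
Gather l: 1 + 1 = 2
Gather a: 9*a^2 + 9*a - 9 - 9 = 9*a^2 + 9*a - 18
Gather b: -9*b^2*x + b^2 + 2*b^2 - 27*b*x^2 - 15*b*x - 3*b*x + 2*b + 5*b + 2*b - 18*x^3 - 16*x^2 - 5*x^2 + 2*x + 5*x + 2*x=b^2*(3 - 9*x) + b*(-27*x^2 - 18*x + 9) - 18*x^3 - 21*x^2 + 9*x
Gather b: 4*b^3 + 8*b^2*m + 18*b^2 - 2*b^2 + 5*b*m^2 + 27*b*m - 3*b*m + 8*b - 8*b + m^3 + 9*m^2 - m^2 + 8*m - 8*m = 4*b^3 + b^2*(8*m + 16) + b*(5*m^2 + 24*m) + m^3 + 8*m^2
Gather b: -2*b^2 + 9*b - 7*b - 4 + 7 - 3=-2*b^2 + 2*b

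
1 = 1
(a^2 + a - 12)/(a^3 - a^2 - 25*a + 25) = (a^2 + a - 12)/(a^3 - a^2 - 25*a + 25)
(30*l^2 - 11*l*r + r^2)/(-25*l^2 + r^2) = (-6*l + r)/(5*l + r)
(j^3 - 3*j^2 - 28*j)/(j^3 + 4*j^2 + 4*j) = (j^2 - 3*j - 28)/(j^2 + 4*j + 4)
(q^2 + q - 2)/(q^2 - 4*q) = (q^2 + q - 2)/(q*(q - 4))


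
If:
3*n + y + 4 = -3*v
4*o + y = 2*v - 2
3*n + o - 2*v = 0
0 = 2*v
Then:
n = -2/15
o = 2/5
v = 0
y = -18/5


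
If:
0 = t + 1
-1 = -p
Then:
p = 1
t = -1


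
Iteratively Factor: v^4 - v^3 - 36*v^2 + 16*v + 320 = (v - 5)*(v^3 + 4*v^2 - 16*v - 64) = (v - 5)*(v + 4)*(v^2 - 16) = (v - 5)*(v - 4)*(v + 4)*(v + 4)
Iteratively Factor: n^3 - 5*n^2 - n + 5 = (n - 5)*(n^2 - 1) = (n - 5)*(n + 1)*(n - 1)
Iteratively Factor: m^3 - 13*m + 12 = (m - 3)*(m^2 + 3*m - 4) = (m - 3)*(m - 1)*(m + 4)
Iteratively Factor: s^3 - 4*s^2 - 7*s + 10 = (s + 2)*(s^2 - 6*s + 5) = (s - 5)*(s + 2)*(s - 1)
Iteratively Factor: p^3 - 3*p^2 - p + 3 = (p + 1)*(p^2 - 4*p + 3) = (p - 3)*(p + 1)*(p - 1)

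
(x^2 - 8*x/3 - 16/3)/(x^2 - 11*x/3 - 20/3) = (x - 4)/(x - 5)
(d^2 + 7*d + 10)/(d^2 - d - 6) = (d + 5)/(d - 3)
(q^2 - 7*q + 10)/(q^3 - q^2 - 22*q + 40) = (q - 5)/(q^2 + q - 20)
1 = 1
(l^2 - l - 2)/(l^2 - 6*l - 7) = (l - 2)/(l - 7)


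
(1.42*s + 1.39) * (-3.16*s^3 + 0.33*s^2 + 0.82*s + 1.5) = -4.4872*s^4 - 3.9238*s^3 + 1.6231*s^2 + 3.2698*s + 2.085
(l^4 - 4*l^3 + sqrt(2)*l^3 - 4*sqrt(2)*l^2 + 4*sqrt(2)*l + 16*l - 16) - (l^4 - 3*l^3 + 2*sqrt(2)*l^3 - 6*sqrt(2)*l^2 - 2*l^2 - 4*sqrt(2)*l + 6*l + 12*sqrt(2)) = -sqrt(2)*l^3 - l^3 + 2*l^2 + 2*sqrt(2)*l^2 + 10*l + 8*sqrt(2)*l - 12*sqrt(2) - 16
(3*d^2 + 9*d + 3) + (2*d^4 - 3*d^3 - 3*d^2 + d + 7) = 2*d^4 - 3*d^3 + 10*d + 10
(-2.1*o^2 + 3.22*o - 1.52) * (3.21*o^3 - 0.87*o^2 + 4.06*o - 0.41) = -6.741*o^5 + 12.1632*o^4 - 16.2066*o^3 + 15.2566*o^2 - 7.4914*o + 0.6232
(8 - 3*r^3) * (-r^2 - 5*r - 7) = 3*r^5 + 15*r^4 + 21*r^3 - 8*r^2 - 40*r - 56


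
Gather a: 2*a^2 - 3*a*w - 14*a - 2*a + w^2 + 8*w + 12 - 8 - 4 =2*a^2 + a*(-3*w - 16) + w^2 + 8*w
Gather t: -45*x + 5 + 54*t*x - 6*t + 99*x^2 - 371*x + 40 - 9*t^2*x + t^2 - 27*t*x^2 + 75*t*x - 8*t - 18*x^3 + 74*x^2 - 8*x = t^2*(1 - 9*x) + t*(-27*x^2 + 129*x - 14) - 18*x^3 + 173*x^2 - 424*x + 45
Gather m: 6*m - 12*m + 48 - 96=-6*m - 48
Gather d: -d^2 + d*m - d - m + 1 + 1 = -d^2 + d*(m - 1) - m + 2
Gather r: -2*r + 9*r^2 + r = 9*r^2 - r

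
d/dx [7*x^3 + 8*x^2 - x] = 21*x^2 + 16*x - 1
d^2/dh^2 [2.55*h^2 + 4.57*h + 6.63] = 5.10000000000000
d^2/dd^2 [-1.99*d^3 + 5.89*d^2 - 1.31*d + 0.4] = 11.78 - 11.94*d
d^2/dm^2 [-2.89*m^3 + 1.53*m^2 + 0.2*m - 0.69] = 3.06 - 17.34*m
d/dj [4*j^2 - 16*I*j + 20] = 8*j - 16*I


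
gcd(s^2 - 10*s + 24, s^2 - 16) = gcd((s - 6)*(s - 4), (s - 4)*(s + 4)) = s - 4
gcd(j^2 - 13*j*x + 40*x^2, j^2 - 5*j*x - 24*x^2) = -j + 8*x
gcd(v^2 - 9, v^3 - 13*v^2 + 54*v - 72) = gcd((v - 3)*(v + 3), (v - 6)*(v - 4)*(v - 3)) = v - 3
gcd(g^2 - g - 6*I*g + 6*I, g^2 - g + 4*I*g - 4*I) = g - 1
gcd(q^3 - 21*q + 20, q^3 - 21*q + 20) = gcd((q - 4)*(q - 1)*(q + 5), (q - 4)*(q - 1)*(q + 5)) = q^3 - 21*q + 20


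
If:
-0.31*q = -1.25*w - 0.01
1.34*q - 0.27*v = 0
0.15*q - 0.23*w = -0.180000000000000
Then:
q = -1.96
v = -9.71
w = -0.49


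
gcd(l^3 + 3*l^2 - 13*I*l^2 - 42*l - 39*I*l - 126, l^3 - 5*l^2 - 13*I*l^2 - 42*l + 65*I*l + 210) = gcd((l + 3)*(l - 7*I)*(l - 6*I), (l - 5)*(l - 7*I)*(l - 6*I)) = l^2 - 13*I*l - 42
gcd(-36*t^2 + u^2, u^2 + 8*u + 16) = 1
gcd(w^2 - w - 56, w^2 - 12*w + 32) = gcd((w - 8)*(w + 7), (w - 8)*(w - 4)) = w - 8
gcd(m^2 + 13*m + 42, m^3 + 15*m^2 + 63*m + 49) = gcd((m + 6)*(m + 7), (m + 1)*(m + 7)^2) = m + 7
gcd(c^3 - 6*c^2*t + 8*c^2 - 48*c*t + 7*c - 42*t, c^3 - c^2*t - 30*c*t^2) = -c + 6*t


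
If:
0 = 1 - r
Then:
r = 1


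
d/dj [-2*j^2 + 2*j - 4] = 2 - 4*j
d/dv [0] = 0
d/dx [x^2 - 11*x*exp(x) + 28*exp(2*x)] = -11*x*exp(x) + 2*x + 56*exp(2*x) - 11*exp(x)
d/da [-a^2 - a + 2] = -2*a - 1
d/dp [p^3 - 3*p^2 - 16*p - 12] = 3*p^2 - 6*p - 16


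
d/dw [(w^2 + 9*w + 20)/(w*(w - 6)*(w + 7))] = (-w^4 - 18*w^3 - 111*w^2 - 40*w + 840)/(w^2*(w^4 + 2*w^3 - 83*w^2 - 84*w + 1764))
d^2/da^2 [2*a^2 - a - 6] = 4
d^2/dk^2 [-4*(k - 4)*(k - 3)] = -8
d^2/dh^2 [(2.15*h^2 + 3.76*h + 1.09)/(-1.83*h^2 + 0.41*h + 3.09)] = (-28.410018*h^3 - 94.847436*h^2 - 122.66307*h - 44.223446)/(6.128487*h^6 - 4.119147*h^5 - 30.121434*h^4 + 13.841641*h^3 + 50.860782*h^2 - 11.744163*h - 29.503629)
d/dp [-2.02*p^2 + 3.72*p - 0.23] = 3.72 - 4.04*p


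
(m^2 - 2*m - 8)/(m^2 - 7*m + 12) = (m + 2)/(m - 3)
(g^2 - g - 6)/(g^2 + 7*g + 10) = (g - 3)/(g + 5)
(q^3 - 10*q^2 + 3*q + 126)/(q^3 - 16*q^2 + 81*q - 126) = (q + 3)/(q - 3)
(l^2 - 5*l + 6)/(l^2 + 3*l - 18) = (l - 2)/(l + 6)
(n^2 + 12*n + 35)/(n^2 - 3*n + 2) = (n^2 + 12*n + 35)/(n^2 - 3*n + 2)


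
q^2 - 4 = (q - 2)*(q + 2)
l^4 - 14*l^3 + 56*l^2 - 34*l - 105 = (l - 7)*(l - 5)*(l - 3)*(l + 1)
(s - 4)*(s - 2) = s^2 - 6*s + 8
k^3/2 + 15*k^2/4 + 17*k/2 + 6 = (k/2 + 1)*(k + 3/2)*(k + 4)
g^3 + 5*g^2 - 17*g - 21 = (g - 3)*(g + 1)*(g + 7)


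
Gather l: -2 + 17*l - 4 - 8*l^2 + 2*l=-8*l^2 + 19*l - 6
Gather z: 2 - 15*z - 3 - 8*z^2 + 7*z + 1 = -8*z^2 - 8*z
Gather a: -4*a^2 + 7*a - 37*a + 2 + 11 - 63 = -4*a^2 - 30*a - 50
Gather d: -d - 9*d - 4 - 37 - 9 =-10*d - 50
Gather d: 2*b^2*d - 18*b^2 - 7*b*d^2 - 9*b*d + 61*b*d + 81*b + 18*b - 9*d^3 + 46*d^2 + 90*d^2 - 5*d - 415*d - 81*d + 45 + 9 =-18*b^2 + 99*b - 9*d^3 + d^2*(136 - 7*b) + d*(2*b^2 + 52*b - 501) + 54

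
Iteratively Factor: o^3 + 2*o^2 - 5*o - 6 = (o + 1)*(o^2 + o - 6) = (o + 1)*(o + 3)*(o - 2)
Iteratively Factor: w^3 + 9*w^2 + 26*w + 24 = (w + 4)*(w^2 + 5*w + 6) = (w + 3)*(w + 4)*(w + 2)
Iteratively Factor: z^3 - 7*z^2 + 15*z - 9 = (z - 3)*(z^2 - 4*z + 3) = (z - 3)^2*(z - 1)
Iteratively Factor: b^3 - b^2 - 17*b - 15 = (b + 1)*(b^2 - 2*b - 15) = (b + 1)*(b + 3)*(b - 5)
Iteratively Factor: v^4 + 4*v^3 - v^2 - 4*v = (v)*(v^3 + 4*v^2 - v - 4) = v*(v - 1)*(v^2 + 5*v + 4) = v*(v - 1)*(v + 4)*(v + 1)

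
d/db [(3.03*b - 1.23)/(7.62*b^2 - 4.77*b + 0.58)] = (-23.0886*b^2 + 18.7452*b - 4.1097)/(58.0644*b^4 - 72.6948*b^3 + 31.5921*b^2 - 5.5332*b + 0.3364)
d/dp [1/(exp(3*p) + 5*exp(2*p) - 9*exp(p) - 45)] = (-3*exp(2*p) - 10*exp(p) + 9)*exp(p)/(exp(3*p) + 5*exp(2*p) - 9*exp(p) - 45)^2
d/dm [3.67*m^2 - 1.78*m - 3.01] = 7.34*m - 1.78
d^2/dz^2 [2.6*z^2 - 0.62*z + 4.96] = 5.20000000000000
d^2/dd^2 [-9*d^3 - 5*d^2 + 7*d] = -54*d - 10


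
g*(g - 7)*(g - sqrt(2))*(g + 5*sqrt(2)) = g^4 - 7*g^3 + 4*sqrt(2)*g^3 - 28*sqrt(2)*g^2 - 10*g^2 + 70*g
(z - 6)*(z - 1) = z^2 - 7*z + 6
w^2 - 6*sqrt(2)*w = w*(w - 6*sqrt(2))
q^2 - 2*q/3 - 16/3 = (q - 8/3)*(q + 2)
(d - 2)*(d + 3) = d^2 + d - 6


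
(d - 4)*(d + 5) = d^2 + d - 20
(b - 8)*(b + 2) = b^2 - 6*b - 16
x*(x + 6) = x^2 + 6*x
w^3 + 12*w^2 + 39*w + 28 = (w + 1)*(w + 4)*(w + 7)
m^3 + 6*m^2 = m^2*(m + 6)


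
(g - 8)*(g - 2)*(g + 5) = g^3 - 5*g^2 - 34*g + 80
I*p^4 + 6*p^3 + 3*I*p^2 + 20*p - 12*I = (p - 6*I)*(p - I)*(p + 2*I)*(I*p + 1)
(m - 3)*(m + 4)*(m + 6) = m^3 + 7*m^2 - 6*m - 72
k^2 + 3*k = k*(k + 3)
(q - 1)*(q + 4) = q^2 + 3*q - 4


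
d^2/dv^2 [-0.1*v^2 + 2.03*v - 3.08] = -0.200000000000000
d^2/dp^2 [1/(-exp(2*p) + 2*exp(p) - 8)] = 2*(-4*(1 - exp(p))^2*exp(p) + (2*exp(p) - 1)*(exp(2*p) - 2*exp(p) + 8))*exp(p)/(exp(2*p) - 2*exp(p) + 8)^3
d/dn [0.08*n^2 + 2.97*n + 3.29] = 0.16*n + 2.97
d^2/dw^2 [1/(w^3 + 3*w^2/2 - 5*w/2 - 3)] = 4*(-3*(2*w + 1)*(2*w^3 + 3*w^2 - 5*w - 6) + (6*w^2 + 6*w - 5)^2)/(2*w^3 + 3*w^2 - 5*w - 6)^3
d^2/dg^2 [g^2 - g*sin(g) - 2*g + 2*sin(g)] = g*sin(g) - 2*sqrt(2)*sin(g + pi/4) + 2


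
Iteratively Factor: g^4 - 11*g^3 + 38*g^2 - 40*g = (g - 5)*(g^3 - 6*g^2 + 8*g) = (g - 5)*(g - 4)*(g^2 - 2*g) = (g - 5)*(g - 4)*(g - 2)*(g)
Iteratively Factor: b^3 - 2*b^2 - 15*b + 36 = (b + 4)*(b^2 - 6*b + 9) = (b - 3)*(b + 4)*(b - 3)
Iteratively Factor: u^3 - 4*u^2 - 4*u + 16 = (u + 2)*(u^2 - 6*u + 8) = (u - 2)*(u + 2)*(u - 4)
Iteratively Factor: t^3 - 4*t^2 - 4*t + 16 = (t - 2)*(t^2 - 2*t - 8) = (t - 4)*(t - 2)*(t + 2)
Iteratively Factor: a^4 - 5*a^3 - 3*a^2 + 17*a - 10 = (a - 5)*(a^3 - 3*a + 2) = (a - 5)*(a - 1)*(a^2 + a - 2) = (a - 5)*(a - 1)*(a + 2)*(a - 1)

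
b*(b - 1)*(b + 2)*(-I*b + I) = -I*b^4 + 3*I*b^2 - 2*I*b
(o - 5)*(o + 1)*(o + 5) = o^3 + o^2 - 25*o - 25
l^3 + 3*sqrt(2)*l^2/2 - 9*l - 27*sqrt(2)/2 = (l - 3)*(l + 3)*(l + 3*sqrt(2)/2)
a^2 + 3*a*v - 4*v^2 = (a - v)*(a + 4*v)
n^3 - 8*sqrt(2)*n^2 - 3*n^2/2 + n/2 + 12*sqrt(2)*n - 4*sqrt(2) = (n - 1)*(n - 1/2)*(n - 8*sqrt(2))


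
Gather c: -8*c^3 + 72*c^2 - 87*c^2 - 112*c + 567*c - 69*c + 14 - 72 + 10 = -8*c^3 - 15*c^2 + 386*c - 48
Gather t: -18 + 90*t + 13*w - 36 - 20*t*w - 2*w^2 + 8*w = t*(90 - 20*w) - 2*w^2 + 21*w - 54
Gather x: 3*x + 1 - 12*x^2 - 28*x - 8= -12*x^2 - 25*x - 7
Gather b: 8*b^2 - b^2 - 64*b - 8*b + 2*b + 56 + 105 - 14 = 7*b^2 - 70*b + 147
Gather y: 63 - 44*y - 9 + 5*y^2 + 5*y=5*y^2 - 39*y + 54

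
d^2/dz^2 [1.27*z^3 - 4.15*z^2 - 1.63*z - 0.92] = 7.62*z - 8.3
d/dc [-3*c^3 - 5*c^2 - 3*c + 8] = -9*c^2 - 10*c - 3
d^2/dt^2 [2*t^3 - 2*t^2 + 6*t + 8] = 12*t - 4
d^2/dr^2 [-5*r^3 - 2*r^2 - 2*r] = -30*r - 4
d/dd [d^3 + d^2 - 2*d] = 3*d^2 + 2*d - 2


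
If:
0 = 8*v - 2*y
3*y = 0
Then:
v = 0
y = 0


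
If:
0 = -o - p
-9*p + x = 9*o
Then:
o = -p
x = 0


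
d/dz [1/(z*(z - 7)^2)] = (7 - 3*z)/(z^2*(z - 7)^3)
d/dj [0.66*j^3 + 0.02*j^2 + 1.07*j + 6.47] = 1.98*j^2 + 0.04*j + 1.07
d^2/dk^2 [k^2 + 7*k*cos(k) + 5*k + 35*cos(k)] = -7*k*cos(k) - 14*sin(k) - 35*cos(k) + 2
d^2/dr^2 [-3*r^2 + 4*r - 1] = -6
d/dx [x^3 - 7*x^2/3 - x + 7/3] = 3*x^2 - 14*x/3 - 1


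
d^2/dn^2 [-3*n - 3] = 0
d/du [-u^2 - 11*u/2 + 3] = -2*u - 11/2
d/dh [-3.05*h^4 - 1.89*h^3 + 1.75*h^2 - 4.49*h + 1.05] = -12.2*h^3 - 5.67*h^2 + 3.5*h - 4.49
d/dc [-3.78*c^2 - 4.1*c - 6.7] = -7.56*c - 4.1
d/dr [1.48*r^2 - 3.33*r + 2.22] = 2.96*r - 3.33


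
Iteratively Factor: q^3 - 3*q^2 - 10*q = (q)*(q^2 - 3*q - 10) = q*(q - 5)*(q + 2)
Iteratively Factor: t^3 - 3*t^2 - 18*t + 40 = (t - 5)*(t^2 + 2*t - 8) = (t - 5)*(t - 2)*(t + 4)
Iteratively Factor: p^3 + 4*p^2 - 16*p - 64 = (p + 4)*(p^2 - 16) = (p + 4)^2*(p - 4)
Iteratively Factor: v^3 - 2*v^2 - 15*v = (v - 5)*(v^2 + 3*v) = (v - 5)*(v + 3)*(v)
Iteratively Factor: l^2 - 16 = (l + 4)*(l - 4)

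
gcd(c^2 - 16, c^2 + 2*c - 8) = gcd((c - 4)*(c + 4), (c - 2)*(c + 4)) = c + 4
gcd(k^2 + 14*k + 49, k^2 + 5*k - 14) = k + 7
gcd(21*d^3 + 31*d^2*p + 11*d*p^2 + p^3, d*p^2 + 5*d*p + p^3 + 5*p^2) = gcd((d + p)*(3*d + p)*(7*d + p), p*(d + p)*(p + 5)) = d + p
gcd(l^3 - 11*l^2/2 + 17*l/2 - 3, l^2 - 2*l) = l - 2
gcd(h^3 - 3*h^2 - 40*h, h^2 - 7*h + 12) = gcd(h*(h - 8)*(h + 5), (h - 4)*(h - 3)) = 1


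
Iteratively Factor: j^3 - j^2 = (j)*(j^2 - j) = j*(j - 1)*(j)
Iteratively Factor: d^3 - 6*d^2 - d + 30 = (d - 5)*(d^2 - d - 6) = (d - 5)*(d + 2)*(d - 3)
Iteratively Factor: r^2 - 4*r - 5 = (r - 5)*(r + 1)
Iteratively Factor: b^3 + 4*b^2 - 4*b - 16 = (b + 4)*(b^2 - 4) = (b + 2)*(b + 4)*(b - 2)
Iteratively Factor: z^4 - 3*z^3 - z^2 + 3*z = (z + 1)*(z^3 - 4*z^2 + 3*z) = (z - 1)*(z + 1)*(z^2 - 3*z) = z*(z - 1)*(z + 1)*(z - 3)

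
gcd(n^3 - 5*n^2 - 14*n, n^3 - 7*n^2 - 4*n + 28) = n^2 - 5*n - 14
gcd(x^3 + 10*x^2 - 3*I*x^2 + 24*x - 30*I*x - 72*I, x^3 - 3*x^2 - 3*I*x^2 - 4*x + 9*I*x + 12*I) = x - 3*I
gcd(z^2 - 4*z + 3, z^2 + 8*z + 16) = 1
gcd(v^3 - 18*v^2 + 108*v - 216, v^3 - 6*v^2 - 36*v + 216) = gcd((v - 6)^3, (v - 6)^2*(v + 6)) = v^2 - 12*v + 36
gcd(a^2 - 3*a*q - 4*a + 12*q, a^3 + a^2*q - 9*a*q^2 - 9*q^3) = -a + 3*q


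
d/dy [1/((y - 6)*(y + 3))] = (3 - 2*y)/(y^4 - 6*y^3 - 27*y^2 + 108*y + 324)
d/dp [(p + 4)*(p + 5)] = 2*p + 9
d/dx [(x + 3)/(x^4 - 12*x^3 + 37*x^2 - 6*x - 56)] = (x^4 - 12*x^3 + 37*x^2 - 6*x - 2*(x + 3)*(2*x^3 - 18*x^2 + 37*x - 3) - 56)/(-x^4 + 12*x^3 - 37*x^2 + 6*x + 56)^2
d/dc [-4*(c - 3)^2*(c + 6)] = 108 - 12*c^2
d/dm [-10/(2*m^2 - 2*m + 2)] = 5*(2*m - 1)/(m^2 - m + 1)^2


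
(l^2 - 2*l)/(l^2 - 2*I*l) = (l - 2)/(l - 2*I)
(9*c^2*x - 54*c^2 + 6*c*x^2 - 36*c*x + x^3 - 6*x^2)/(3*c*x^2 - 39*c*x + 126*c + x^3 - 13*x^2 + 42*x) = (3*c + x)/(x - 7)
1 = 1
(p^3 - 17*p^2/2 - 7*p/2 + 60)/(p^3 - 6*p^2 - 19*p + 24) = (2*p^2 - p - 15)/(2*(p^2 + 2*p - 3))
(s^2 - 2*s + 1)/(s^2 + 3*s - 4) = (s - 1)/(s + 4)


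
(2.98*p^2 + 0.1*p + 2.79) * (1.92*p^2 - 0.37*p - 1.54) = 5.7216*p^4 - 0.9106*p^3 + 0.7306*p^2 - 1.1863*p - 4.2966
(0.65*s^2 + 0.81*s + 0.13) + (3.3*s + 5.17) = 0.65*s^2 + 4.11*s + 5.3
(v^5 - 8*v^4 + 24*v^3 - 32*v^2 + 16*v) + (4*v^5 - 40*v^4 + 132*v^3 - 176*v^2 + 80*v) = 5*v^5 - 48*v^4 + 156*v^3 - 208*v^2 + 96*v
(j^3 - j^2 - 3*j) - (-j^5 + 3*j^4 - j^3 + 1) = j^5 - 3*j^4 + 2*j^3 - j^2 - 3*j - 1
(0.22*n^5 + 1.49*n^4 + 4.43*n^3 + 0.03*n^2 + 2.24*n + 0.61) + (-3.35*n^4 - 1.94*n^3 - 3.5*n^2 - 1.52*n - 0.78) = 0.22*n^5 - 1.86*n^4 + 2.49*n^3 - 3.47*n^2 + 0.72*n - 0.17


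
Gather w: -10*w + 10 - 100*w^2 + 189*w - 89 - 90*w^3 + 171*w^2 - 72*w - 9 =-90*w^3 + 71*w^2 + 107*w - 88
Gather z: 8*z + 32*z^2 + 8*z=32*z^2 + 16*z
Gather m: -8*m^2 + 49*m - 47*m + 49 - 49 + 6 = -8*m^2 + 2*m + 6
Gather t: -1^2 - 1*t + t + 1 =0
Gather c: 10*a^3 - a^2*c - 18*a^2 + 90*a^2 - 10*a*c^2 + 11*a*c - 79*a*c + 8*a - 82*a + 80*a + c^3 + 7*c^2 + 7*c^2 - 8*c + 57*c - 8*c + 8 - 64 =10*a^3 + 72*a^2 + 6*a + c^3 + c^2*(14 - 10*a) + c*(-a^2 - 68*a + 41) - 56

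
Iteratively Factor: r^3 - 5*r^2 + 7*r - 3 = (r - 3)*(r^2 - 2*r + 1) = (r - 3)*(r - 1)*(r - 1)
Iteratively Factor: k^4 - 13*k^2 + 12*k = (k - 1)*(k^3 + k^2 - 12*k) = (k - 3)*(k - 1)*(k^2 + 4*k) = (k - 3)*(k - 1)*(k + 4)*(k)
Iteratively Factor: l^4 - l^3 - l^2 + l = (l + 1)*(l^3 - 2*l^2 + l) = (l - 1)*(l + 1)*(l^2 - l) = l*(l - 1)*(l + 1)*(l - 1)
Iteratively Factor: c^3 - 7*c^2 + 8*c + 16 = (c - 4)*(c^2 - 3*c - 4) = (c - 4)*(c + 1)*(c - 4)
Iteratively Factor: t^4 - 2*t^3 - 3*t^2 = (t)*(t^3 - 2*t^2 - 3*t) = t*(t - 3)*(t^2 + t) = t^2*(t - 3)*(t + 1)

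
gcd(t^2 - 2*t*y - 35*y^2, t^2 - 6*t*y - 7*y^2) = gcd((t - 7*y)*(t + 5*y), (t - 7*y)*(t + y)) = -t + 7*y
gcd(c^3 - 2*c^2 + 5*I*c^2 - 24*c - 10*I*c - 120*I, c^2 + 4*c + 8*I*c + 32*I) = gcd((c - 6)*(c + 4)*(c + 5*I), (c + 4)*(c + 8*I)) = c + 4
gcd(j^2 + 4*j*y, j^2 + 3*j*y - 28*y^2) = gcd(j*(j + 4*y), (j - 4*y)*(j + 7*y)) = 1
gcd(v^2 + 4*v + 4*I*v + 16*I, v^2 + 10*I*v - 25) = 1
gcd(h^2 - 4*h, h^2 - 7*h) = h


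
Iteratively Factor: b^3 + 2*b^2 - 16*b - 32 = (b + 2)*(b^2 - 16) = (b + 2)*(b + 4)*(b - 4)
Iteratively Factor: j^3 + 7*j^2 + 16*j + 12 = (j + 3)*(j^2 + 4*j + 4) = (j + 2)*(j + 3)*(j + 2)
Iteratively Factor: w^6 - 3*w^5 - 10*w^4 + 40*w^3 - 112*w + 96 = (w - 2)*(w^5 - w^4 - 12*w^3 + 16*w^2 + 32*w - 48) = (w - 2)*(w + 2)*(w^4 - 3*w^3 - 6*w^2 + 28*w - 24) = (w - 2)*(w + 2)*(w + 3)*(w^3 - 6*w^2 + 12*w - 8) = (w - 2)^2*(w + 2)*(w + 3)*(w^2 - 4*w + 4) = (w - 2)^3*(w + 2)*(w + 3)*(w - 2)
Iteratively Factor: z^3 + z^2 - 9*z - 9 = (z + 3)*(z^2 - 2*z - 3) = (z - 3)*(z + 3)*(z + 1)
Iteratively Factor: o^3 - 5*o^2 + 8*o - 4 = (o - 1)*(o^2 - 4*o + 4) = (o - 2)*(o - 1)*(o - 2)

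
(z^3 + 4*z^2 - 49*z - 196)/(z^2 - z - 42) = (z^2 + 11*z + 28)/(z + 6)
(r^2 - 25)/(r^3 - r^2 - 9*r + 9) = (r^2 - 25)/(r^3 - r^2 - 9*r + 9)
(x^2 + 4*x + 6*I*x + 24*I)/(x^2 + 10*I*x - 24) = (x + 4)/(x + 4*I)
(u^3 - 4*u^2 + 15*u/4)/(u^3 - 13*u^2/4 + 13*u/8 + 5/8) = 2*u*(2*u - 3)/(4*u^2 - 3*u - 1)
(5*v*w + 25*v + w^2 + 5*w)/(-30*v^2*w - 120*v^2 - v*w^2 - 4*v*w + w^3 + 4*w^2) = (-w - 5)/(6*v*w + 24*v - w^2 - 4*w)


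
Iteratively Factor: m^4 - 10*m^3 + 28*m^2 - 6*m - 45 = (m - 3)*(m^3 - 7*m^2 + 7*m + 15) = (m - 3)*(m + 1)*(m^2 - 8*m + 15) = (m - 5)*(m - 3)*(m + 1)*(m - 3)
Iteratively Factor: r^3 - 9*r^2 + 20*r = (r)*(r^2 - 9*r + 20) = r*(r - 5)*(r - 4)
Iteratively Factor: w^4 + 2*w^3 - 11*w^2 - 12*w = (w)*(w^3 + 2*w^2 - 11*w - 12) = w*(w + 1)*(w^2 + w - 12) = w*(w + 1)*(w + 4)*(w - 3)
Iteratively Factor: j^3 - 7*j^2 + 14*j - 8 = (j - 1)*(j^2 - 6*j + 8) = (j - 2)*(j - 1)*(j - 4)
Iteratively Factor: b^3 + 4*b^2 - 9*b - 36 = (b + 3)*(b^2 + b - 12) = (b - 3)*(b + 3)*(b + 4)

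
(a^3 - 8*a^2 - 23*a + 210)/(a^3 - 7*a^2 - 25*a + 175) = (a - 6)/(a - 5)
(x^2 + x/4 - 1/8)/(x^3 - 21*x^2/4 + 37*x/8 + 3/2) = (8*x^2 + 2*x - 1)/(8*x^3 - 42*x^2 + 37*x + 12)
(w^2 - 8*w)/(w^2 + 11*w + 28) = w*(w - 8)/(w^2 + 11*w + 28)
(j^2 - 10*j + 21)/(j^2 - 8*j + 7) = (j - 3)/(j - 1)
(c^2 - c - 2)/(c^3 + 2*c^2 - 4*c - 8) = (c + 1)/(c^2 + 4*c + 4)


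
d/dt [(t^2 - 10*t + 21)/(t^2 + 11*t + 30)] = 3*(7*t^2 + 6*t - 177)/(t^4 + 22*t^3 + 181*t^2 + 660*t + 900)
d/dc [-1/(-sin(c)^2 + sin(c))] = (-2/tan(c) + cos(c)/sin(c)^2)/(sin(c) - 1)^2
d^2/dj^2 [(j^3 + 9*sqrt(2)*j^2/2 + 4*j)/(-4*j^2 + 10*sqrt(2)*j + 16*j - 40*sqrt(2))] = 2*(-55*j^3 - 28*sqrt(2)*j^3 + 120*sqrt(2)*j^2 + 420*j^2 - 600*j + 120*sqrt(2)*j - 1060*sqrt(2) - 200)/(4*j^6 - 48*j^5 - 30*sqrt(2)*j^5 + 342*j^4 + 360*sqrt(2)*j^4 - 1565*sqrt(2)*j^3 - 2056*j^3 + 3420*sqrt(2)*j^2 + 7200*j^2 - 9600*j - 6000*sqrt(2)*j + 8000*sqrt(2))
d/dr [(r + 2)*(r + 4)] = 2*r + 6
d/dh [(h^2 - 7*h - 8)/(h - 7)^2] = (65 - 7*h)/(h^3 - 21*h^2 + 147*h - 343)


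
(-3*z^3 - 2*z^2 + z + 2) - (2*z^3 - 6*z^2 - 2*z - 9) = -5*z^3 + 4*z^2 + 3*z + 11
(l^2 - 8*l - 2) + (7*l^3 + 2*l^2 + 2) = 7*l^3 + 3*l^2 - 8*l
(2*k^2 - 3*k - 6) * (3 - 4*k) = -8*k^3 + 18*k^2 + 15*k - 18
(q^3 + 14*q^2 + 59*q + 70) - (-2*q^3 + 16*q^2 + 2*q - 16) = 3*q^3 - 2*q^2 + 57*q + 86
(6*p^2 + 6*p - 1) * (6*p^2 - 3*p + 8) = 36*p^4 + 18*p^3 + 24*p^2 + 51*p - 8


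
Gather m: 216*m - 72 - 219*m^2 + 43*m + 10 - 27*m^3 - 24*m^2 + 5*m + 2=-27*m^3 - 243*m^2 + 264*m - 60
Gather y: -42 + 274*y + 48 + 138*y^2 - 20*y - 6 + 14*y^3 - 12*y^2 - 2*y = 14*y^3 + 126*y^2 + 252*y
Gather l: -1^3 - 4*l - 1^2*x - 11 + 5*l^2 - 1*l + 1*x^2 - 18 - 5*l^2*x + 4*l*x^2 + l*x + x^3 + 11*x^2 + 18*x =l^2*(5 - 5*x) + l*(4*x^2 + x - 5) + x^3 + 12*x^2 + 17*x - 30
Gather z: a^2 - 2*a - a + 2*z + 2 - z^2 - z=a^2 - 3*a - z^2 + z + 2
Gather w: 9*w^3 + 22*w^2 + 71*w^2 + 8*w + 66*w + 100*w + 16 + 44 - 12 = 9*w^3 + 93*w^2 + 174*w + 48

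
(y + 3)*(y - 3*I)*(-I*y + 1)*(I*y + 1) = y^4 + 3*y^3 - 3*I*y^3 + y^2 - 9*I*y^2 + 3*y - 3*I*y - 9*I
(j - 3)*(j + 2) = j^2 - j - 6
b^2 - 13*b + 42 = (b - 7)*(b - 6)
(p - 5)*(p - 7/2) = p^2 - 17*p/2 + 35/2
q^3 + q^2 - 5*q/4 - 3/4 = (q - 1)*(q + 1/2)*(q + 3/2)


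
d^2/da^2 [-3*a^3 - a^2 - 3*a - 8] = -18*a - 2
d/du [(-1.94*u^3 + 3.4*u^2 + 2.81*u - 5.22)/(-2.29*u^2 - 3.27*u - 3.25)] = (4.4426*u^4 + 12.6876*u^3 + 14.2319*u^2 - 46.0076*u - 26.2019)/(5.2441*u^4 + 14.9766*u^3 + 25.5779*u^2 + 21.255*u + 10.5625)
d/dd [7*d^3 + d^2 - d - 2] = 21*d^2 + 2*d - 1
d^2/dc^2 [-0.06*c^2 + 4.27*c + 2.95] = -0.120000000000000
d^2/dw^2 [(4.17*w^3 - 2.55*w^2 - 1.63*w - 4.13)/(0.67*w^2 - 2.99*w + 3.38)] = (43.993426*w^3 - 229.332486*w^2 + 357.62805*w - 146.350282)/(0.300763*w^6 - 4.026633*w^5 + 22.521447*w^4 - 67.357823*w^3 + 113.615658*w^2 - 102.476868*w + 38.614472)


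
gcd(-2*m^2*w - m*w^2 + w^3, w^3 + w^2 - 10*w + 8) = 1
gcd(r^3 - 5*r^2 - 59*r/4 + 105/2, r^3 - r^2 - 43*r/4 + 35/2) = r^2 + r - 35/4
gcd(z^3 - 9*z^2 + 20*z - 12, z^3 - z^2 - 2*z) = z - 2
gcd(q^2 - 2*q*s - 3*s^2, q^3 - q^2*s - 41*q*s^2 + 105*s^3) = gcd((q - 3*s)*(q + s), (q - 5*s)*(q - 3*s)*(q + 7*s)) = q - 3*s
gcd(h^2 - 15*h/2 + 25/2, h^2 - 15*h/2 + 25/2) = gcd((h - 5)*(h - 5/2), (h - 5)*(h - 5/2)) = h^2 - 15*h/2 + 25/2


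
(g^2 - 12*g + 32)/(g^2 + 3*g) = (g^2 - 12*g + 32)/(g*(g + 3))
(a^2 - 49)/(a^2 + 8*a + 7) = (a - 7)/(a + 1)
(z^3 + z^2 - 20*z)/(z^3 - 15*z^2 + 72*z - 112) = z*(z + 5)/(z^2 - 11*z + 28)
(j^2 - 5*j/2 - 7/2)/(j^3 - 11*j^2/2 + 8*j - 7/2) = (j + 1)/(j^2 - 2*j + 1)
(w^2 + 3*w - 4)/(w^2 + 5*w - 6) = (w + 4)/(w + 6)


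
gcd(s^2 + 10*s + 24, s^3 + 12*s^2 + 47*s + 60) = s + 4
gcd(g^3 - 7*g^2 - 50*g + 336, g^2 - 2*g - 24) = g - 6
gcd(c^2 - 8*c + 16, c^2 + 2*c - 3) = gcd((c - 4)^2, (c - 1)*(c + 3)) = 1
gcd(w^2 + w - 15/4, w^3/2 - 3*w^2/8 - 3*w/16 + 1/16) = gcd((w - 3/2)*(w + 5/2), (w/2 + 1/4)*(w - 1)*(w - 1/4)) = 1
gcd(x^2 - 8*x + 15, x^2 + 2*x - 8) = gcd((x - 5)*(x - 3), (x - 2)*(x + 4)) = 1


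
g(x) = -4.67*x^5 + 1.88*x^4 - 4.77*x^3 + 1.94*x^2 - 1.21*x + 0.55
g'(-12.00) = -499288.57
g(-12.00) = 1209566.11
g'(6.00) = -29130.37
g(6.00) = -34844.63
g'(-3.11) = -2562.27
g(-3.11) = 1701.12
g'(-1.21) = -90.23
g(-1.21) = 29.45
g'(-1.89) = -408.37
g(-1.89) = 178.58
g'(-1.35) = -128.59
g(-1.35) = 44.64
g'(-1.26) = -102.71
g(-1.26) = 34.27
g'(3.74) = -4361.96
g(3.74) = -3275.78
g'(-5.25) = -19242.96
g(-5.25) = 20804.56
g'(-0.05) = -1.44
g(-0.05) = 0.62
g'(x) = -23.35*x^4 + 7.52*x^3 - 14.31*x^2 + 3.88*x - 1.21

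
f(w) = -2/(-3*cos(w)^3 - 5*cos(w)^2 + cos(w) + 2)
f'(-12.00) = 2.34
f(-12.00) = 0.79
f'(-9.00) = 3.46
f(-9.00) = 2.52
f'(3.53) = 2.80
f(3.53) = 2.41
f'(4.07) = 95.32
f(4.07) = -7.96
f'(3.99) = 13587.49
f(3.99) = -99.25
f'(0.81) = 32.74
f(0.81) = 2.98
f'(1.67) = -1.10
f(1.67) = -1.08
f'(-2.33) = 841.64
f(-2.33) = 25.32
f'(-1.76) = 1.84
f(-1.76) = -1.21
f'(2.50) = -17.70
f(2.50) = 4.28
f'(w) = -2*(-9*sin(w)*cos(w)^2 - 10*sin(w)*cos(w) + sin(w))/(-3*cos(w)^3 - 5*cos(w)^2 + cos(w) + 2)^2 = 2*(9*cos(w)^2 + 10*cos(w) - 1)*sin(w)/((-sin(w)^2 + cos(w))^2*(3*cos(w) + 2)^2)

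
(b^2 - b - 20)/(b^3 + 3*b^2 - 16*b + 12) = (b^2 - b - 20)/(b^3 + 3*b^2 - 16*b + 12)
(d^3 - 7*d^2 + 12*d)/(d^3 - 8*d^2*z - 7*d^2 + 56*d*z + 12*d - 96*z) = d/(d - 8*z)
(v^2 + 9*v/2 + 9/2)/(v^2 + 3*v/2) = (v + 3)/v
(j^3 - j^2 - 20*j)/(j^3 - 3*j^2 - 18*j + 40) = j/(j - 2)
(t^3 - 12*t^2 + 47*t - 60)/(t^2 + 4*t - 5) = (t^3 - 12*t^2 + 47*t - 60)/(t^2 + 4*t - 5)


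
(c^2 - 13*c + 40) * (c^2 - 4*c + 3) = c^4 - 17*c^3 + 95*c^2 - 199*c + 120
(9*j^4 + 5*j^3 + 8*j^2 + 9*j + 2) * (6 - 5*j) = -45*j^5 + 29*j^4 - 10*j^3 + 3*j^2 + 44*j + 12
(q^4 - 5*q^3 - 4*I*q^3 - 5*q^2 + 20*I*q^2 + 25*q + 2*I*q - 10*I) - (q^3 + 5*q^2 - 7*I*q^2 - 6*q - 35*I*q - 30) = q^4 - 6*q^3 - 4*I*q^3 - 10*q^2 + 27*I*q^2 + 31*q + 37*I*q + 30 - 10*I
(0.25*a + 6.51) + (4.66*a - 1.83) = 4.91*a + 4.68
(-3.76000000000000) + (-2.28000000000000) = -6.04000000000000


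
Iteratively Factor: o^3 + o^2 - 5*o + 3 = (o + 3)*(o^2 - 2*o + 1) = (o - 1)*(o + 3)*(o - 1)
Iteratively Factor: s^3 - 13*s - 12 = (s + 3)*(s^2 - 3*s - 4) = (s - 4)*(s + 3)*(s + 1)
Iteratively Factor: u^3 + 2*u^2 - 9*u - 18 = (u - 3)*(u^2 + 5*u + 6) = (u - 3)*(u + 3)*(u + 2)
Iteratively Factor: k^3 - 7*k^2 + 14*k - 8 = (k - 2)*(k^2 - 5*k + 4) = (k - 4)*(k - 2)*(k - 1)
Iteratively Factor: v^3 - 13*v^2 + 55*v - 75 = (v - 3)*(v^2 - 10*v + 25) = (v - 5)*(v - 3)*(v - 5)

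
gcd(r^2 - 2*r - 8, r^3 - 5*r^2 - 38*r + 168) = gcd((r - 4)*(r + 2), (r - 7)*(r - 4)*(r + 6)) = r - 4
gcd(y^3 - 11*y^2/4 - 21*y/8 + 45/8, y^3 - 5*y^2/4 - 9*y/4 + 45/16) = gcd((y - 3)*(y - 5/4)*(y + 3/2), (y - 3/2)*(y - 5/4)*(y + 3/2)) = y^2 + y/4 - 15/8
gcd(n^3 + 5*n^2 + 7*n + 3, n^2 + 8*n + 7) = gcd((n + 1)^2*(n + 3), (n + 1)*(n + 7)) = n + 1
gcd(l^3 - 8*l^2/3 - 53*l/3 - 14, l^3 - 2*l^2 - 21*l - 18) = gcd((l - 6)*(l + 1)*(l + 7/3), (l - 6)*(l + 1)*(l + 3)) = l^2 - 5*l - 6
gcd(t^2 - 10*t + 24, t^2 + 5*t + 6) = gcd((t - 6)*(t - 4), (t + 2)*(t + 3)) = 1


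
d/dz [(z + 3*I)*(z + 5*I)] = 2*z + 8*I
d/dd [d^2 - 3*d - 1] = 2*d - 3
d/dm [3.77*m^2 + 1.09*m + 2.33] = 7.54*m + 1.09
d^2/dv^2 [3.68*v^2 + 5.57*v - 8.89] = 7.36000000000000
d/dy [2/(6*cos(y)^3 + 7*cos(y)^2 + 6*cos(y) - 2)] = 4*(9*cos(y)^2 + 7*cos(y) + 3)*sin(y)/(6*cos(y)^3 + 7*cos(y)^2 + 6*cos(y) - 2)^2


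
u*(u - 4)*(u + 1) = u^3 - 3*u^2 - 4*u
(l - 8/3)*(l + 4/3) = l^2 - 4*l/3 - 32/9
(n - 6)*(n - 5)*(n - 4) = n^3 - 15*n^2 + 74*n - 120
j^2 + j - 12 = (j - 3)*(j + 4)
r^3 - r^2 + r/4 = r*(r - 1/2)^2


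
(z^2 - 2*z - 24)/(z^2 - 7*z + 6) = (z + 4)/(z - 1)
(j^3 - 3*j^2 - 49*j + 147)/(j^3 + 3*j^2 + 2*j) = (j^3 - 3*j^2 - 49*j + 147)/(j*(j^2 + 3*j + 2))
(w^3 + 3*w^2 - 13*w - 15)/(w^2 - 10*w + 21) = (w^2 + 6*w + 5)/(w - 7)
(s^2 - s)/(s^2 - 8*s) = (s - 1)/(s - 8)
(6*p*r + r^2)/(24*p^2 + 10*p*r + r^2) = r/(4*p + r)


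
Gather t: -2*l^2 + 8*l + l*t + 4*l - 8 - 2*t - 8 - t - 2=-2*l^2 + 12*l + t*(l - 3) - 18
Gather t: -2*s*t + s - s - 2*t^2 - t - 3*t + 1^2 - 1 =-2*t^2 + t*(-2*s - 4)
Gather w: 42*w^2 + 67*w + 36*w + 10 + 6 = 42*w^2 + 103*w + 16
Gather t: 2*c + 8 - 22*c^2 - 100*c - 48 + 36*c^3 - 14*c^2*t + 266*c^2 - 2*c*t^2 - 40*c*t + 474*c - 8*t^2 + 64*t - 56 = 36*c^3 + 244*c^2 + 376*c + t^2*(-2*c - 8) + t*(-14*c^2 - 40*c + 64) - 96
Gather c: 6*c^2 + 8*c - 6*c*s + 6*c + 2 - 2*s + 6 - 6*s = 6*c^2 + c*(14 - 6*s) - 8*s + 8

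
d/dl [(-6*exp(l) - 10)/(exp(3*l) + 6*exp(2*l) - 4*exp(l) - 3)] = (12*exp(3*l) + 66*exp(2*l) + 120*exp(l) - 22)*exp(l)/(exp(6*l) + 12*exp(5*l) + 28*exp(4*l) - 54*exp(3*l) - 20*exp(2*l) + 24*exp(l) + 9)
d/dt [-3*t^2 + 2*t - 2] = 2 - 6*t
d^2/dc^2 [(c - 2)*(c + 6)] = 2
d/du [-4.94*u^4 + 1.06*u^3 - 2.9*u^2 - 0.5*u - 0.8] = -19.76*u^3 + 3.18*u^2 - 5.8*u - 0.5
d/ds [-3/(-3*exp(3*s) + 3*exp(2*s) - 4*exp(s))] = 3*(-9*exp(2*s) + 6*exp(s) - 4)*exp(-s)/(3*exp(2*s) - 3*exp(s) + 4)^2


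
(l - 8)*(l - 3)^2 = l^3 - 14*l^2 + 57*l - 72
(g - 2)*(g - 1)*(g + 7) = g^3 + 4*g^2 - 19*g + 14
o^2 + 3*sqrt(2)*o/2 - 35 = (o - 7*sqrt(2)/2)*(o + 5*sqrt(2))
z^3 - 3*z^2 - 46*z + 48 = (z - 8)*(z - 1)*(z + 6)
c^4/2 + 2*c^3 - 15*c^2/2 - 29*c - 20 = (c/2 + 1)*(c - 4)*(c + 1)*(c + 5)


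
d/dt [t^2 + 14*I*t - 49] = 2*t + 14*I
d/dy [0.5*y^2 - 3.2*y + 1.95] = 1.0*y - 3.2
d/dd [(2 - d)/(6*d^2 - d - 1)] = (-6*d^2 + d + (d - 2)*(12*d - 1) + 1)/(-6*d^2 + d + 1)^2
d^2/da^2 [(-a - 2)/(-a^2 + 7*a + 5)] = 2*((5 - 3*a)*(-a^2 + 7*a + 5) - (a + 2)*(2*a - 7)^2)/(-a^2 + 7*a + 5)^3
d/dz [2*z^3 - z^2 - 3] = 2*z*(3*z - 1)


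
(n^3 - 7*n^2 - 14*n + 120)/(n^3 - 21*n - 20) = (n - 6)/(n + 1)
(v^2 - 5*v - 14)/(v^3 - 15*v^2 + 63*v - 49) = (v + 2)/(v^2 - 8*v + 7)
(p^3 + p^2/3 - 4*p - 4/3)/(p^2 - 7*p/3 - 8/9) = 3*(p^2 - 4)/(3*p - 8)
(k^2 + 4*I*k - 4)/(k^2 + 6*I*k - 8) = (k + 2*I)/(k + 4*I)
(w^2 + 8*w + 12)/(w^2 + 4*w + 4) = (w + 6)/(w + 2)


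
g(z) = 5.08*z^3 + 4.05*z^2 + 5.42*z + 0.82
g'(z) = 15.24*z^2 + 8.1*z + 5.42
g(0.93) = 13.45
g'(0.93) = 26.13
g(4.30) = 502.91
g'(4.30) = 322.04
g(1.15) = 20.14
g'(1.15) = 34.89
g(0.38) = 3.74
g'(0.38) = 10.70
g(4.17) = 462.21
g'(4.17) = 304.20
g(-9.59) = -4159.12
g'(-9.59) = 1329.33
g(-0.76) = -3.19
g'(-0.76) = 8.07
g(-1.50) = -15.34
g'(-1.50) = 27.56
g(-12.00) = -8259.26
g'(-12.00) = 2102.78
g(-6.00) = -983.18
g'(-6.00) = 505.46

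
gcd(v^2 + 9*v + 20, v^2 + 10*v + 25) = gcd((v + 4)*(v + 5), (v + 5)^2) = v + 5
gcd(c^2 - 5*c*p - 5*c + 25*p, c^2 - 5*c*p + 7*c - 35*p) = -c + 5*p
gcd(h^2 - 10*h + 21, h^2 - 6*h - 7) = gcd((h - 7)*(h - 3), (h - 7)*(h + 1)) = h - 7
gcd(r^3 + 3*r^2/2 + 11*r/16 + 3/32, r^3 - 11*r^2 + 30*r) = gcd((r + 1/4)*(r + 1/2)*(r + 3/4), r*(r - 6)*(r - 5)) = 1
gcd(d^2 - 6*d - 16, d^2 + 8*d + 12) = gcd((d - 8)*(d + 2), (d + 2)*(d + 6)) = d + 2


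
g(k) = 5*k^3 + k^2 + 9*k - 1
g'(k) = 15*k^2 + 2*k + 9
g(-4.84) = -588.03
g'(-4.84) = 350.70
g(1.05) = 15.34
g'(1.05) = 27.64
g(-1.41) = -25.72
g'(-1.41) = 36.00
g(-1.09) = -16.10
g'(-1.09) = 24.64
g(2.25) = 81.27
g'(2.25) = 89.44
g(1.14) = 17.97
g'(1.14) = 30.77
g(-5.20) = -723.80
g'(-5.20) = 404.20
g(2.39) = 94.48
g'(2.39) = 99.46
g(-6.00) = -1099.00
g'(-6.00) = 537.00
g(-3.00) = -154.00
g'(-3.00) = 138.00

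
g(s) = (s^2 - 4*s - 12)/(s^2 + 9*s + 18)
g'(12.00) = 0.04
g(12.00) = 0.31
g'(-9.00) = 1.69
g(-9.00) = 5.83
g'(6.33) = 0.07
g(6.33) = 0.02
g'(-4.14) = 2.32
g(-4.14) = -10.23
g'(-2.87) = -175.88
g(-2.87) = 18.97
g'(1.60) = 0.14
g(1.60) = -0.45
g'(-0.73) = -0.01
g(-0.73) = -0.71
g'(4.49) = 0.09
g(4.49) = -0.12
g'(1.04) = 0.14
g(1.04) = -0.53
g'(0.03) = 0.11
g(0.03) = -0.66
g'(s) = (-2*s - 9)*(s^2 - 4*s - 12)/(s^2 + 9*s + 18)^2 + (2*s - 4)/(s^2 + 9*s + 18)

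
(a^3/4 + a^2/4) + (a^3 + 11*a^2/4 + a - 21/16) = 5*a^3/4 + 3*a^2 + a - 21/16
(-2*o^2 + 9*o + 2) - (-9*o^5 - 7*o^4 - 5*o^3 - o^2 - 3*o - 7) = 9*o^5 + 7*o^4 + 5*o^3 - o^2 + 12*o + 9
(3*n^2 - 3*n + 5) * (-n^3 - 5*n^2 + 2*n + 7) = -3*n^5 - 12*n^4 + 16*n^3 - 10*n^2 - 11*n + 35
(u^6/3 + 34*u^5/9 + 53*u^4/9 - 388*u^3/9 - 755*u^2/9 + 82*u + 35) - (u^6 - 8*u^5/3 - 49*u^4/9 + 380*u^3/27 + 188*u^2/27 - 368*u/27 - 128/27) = -2*u^6/3 + 58*u^5/9 + 34*u^4/3 - 1544*u^3/27 - 2453*u^2/27 + 2582*u/27 + 1073/27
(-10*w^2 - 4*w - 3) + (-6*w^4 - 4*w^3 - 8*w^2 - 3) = -6*w^4 - 4*w^3 - 18*w^2 - 4*w - 6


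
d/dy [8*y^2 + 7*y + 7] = 16*y + 7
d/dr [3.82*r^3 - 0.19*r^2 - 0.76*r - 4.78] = 11.46*r^2 - 0.38*r - 0.76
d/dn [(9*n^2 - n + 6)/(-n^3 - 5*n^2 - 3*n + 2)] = (9*n^4 - 2*n^3 - 14*n^2 + 96*n + 16)/(n^6 + 10*n^5 + 31*n^4 + 26*n^3 - 11*n^2 - 12*n + 4)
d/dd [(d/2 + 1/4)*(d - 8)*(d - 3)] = 3*d^2/2 - 21*d/2 + 37/4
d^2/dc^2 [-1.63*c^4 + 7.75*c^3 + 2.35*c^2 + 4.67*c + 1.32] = -19.56*c^2 + 46.5*c + 4.7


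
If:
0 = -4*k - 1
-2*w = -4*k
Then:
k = -1/4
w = -1/2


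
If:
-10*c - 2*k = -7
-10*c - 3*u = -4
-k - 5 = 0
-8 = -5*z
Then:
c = 17/10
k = -5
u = -13/3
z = 8/5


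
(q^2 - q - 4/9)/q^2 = (q^2 - q - 4/9)/q^2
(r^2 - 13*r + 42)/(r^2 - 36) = (r - 7)/(r + 6)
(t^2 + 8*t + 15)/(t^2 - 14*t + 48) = (t^2 + 8*t + 15)/(t^2 - 14*t + 48)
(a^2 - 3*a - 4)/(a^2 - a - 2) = (a - 4)/(a - 2)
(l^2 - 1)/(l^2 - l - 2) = (l - 1)/(l - 2)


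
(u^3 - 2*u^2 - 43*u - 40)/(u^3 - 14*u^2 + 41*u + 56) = (u + 5)/(u - 7)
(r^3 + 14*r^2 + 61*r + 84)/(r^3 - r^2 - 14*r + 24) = (r^2 + 10*r + 21)/(r^2 - 5*r + 6)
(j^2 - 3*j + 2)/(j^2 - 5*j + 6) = (j - 1)/(j - 3)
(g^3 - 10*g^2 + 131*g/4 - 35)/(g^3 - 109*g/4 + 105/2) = (g - 4)/(g + 6)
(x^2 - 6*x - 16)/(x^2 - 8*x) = (x + 2)/x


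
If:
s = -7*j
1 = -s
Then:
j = 1/7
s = -1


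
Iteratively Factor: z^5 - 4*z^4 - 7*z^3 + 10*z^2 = (z - 5)*(z^4 + z^3 - 2*z^2) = z*(z - 5)*(z^3 + z^2 - 2*z) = z*(z - 5)*(z + 2)*(z^2 - z) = z*(z - 5)*(z - 1)*(z + 2)*(z)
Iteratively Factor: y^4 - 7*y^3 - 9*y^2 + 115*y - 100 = (y + 4)*(y^3 - 11*y^2 + 35*y - 25) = (y - 5)*(y + 4)*(y^2 - 6*y + 5) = (y - 5)*(y - 1)*(y + 4)*(y - 5)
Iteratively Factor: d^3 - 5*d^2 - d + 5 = (d - 1)*(d^2 - 4*d - 5) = (d - 5)*(d - 1)*(d + 1)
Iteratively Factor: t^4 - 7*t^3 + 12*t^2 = (t - 3)*(t^3 - 4*t^2) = t*(t - 3)*(t^2 - 4*t) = t^2*(t - 3)*(t - 4)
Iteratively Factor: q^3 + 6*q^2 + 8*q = (q + 4)*(q^2 + 2*q) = q*(q + 4)*(q + 2)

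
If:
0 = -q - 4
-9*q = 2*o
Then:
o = 18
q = -4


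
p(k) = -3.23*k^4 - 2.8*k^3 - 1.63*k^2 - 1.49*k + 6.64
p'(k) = -12.92*k^3 - 8.4*k^2 - 3.26*k - 1.49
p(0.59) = 4.23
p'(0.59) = -8.99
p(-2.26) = -50.26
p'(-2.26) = 112.11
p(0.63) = 3.85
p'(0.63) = -10.11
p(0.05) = 6.56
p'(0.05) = -1.68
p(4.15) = -1185.81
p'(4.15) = -1083.12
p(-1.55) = -3.18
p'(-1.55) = 31.49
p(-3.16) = -238.65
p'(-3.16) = 332.62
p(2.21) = -111.89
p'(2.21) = -189.18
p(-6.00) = -3624.38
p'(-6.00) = 2506.39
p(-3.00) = -189.59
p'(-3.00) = 281.53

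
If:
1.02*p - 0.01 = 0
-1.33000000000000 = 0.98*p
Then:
No Solution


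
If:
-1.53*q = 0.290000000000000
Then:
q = -0.19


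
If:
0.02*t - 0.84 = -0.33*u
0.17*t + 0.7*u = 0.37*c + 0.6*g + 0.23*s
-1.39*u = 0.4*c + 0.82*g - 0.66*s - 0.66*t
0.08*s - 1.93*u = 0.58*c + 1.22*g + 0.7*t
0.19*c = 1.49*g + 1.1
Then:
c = -0.89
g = -0.85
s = 8.88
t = -4.54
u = 2.82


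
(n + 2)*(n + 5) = n^2 + 7*n + 10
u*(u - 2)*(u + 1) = u^3 - u^2 - 2*u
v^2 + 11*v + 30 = (v + 5)*(v + 6)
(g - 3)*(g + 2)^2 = g^3 + g^2 - 8*g - 12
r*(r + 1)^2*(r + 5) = r^4 + 7*r^3 + 11*r^2 + 5*r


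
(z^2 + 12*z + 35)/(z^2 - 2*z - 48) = (z^2 + 12*z + 35)/(z^2 - 2*z - 48)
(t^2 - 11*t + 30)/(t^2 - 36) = (t - 5)/(t + 6)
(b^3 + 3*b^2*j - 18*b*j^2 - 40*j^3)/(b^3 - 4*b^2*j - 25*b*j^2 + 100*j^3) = (b + 2*j)/(b - 5*j)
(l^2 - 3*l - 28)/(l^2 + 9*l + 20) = (l - 7)/(l + 5)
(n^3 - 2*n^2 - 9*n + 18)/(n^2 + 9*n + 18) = (n^2 - 5*n + 6)/(n + 6)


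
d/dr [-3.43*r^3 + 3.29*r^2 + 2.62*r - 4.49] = -10.29*r^2 + 6.58*r + 2.62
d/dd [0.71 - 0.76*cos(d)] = 0.76*sin(d)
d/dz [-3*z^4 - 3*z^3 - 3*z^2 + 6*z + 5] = -12*z^3 - 9*z^2 - 6*z + 6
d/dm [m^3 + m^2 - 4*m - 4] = 3*m^2 + 2*m - 4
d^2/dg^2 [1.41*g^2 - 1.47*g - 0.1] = 2.82000000000000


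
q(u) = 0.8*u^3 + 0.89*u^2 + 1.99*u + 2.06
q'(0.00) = 1.99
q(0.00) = 2.06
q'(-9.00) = 180.37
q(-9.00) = -526.96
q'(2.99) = 28.77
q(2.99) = 37.35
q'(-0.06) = 1.89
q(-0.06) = 1.94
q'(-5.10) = 55.34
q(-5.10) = -91.06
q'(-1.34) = 3.91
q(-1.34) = -0.93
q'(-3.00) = 18.25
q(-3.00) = -17.50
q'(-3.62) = 27.00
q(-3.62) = -31.43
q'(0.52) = 3.56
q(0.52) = 3.45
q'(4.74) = 64.35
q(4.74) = 116.69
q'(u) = 2.4*u^2 + 1.78*u + 1.99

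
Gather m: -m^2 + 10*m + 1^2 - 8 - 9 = -m^2 + 10*m - 16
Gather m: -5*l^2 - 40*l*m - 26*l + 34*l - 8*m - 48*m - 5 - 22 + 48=-5*l^2 + 8*l + m*(-40*l - 56) + 21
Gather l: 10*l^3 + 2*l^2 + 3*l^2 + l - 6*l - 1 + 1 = 10*l^3 + 5*l^2 - 5*l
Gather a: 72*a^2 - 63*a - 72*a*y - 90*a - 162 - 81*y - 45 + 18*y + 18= 72*a^2 + a*(-72*y - 153) - 63*y - 189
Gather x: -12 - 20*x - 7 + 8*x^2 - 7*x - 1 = 8*x^2 - 27*x - 20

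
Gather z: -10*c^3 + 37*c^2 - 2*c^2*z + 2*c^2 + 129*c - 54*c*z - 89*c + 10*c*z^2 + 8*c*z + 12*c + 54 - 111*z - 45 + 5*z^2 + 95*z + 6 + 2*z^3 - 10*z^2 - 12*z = -10*c^3 + 39*c^2 + 52*c + 2*z^3 + z^2*(10*c - 5) + z*(-2*c^2 - 46*c - 28) + 15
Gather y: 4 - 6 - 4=-6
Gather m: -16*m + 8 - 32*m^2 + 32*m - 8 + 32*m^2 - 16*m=0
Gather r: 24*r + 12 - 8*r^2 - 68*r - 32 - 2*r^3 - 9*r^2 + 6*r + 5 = -2*r^3 - 17*r^2 - 38*r - 15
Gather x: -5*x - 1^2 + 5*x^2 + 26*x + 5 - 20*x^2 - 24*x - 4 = -15*x^2 - 3*x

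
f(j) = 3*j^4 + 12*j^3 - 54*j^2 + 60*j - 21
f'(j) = 12*j^3 + 36*j^2 - 108*j + 60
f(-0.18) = -33.62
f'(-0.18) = 80.54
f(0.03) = -19.25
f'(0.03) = 56.79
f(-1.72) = -318.76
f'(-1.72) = 291.20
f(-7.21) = 348.63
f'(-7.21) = -1787.56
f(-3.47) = -945.84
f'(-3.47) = 366.85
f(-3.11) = -810.21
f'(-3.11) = 383.11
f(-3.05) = -787.20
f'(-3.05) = 383.82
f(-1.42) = -237.25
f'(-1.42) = 251.59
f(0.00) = -21.00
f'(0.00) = 60.00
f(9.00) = 24576.00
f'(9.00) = 10752.00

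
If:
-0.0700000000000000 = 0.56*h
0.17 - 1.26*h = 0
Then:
No Solution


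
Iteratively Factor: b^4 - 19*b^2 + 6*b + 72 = (b + 2)*(b^3 - 2*b^2 - 15*b + 36) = (b - 3)*(b + 2)*(b^2 + b - 12) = (b - 3)^2*(b + 2)*(b + 4)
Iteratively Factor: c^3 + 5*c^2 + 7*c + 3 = (c + 1)*(c^2 + 4*c + 3) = (c + 1)^2*(c + 3)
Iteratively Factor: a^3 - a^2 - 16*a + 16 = (a - 1)*(a^2 - 16) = (a - 1)*(a + 4)*(a - 4)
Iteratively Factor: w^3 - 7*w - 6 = (w + 1)*(w^2 - w - 6) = (w + 1)*(w + 2)*(w - 3)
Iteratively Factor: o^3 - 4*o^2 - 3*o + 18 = (o - 3)*(o^2 - o - 6) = (o - 3)*(o + 2)*(o - 3)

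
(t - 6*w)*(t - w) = t^2 - 7*t*w + 6*w^2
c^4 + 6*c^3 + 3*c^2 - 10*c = c*(c - 1)*(c + 2)*(c + 5)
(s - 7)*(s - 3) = s^2 - 10*s + 21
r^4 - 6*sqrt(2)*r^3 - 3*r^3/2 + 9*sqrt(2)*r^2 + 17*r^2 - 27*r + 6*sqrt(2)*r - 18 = (r - 2)*(r + 1/2)*(r - 3*sqrt(2))^2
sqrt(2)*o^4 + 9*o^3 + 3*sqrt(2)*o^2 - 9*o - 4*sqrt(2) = (o - 1)*(o + 1)*(o + 4*sqrt(2))*(sqrt(2)*o + 1)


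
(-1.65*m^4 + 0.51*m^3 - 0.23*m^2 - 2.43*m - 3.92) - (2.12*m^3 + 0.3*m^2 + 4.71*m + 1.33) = -1.65*m^4 - 1.61*m^3 - 0.53*m^2 - 7.14*m - 5.25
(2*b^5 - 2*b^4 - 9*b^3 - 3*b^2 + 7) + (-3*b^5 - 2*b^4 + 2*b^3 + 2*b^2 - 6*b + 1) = -b^5 - 4*b^4 - 7*b^3 - b^2 - 6*b + 8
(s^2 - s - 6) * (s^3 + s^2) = s^5 - 7*s^3 - 6*s^2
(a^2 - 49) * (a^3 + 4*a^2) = a^5 + 4*a^4 - 49*a^3 - 196*a^2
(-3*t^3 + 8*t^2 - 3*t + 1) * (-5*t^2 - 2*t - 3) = 15*t^5 - 34*t^4 + 8*t^3 - 23*t^2 + 7*t - 3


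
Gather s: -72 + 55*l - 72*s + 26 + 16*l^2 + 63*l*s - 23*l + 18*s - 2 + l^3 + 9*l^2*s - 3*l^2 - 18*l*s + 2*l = l^3 + 13*l^2 + 34*l + s*(9*l^2 + 45*l - 54) - 48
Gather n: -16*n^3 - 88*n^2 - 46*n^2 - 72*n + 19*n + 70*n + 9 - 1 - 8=-16*n^3 - 134*n^2 + 17*n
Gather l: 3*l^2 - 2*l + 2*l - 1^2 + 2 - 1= 3*l^2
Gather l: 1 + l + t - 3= l + t - 2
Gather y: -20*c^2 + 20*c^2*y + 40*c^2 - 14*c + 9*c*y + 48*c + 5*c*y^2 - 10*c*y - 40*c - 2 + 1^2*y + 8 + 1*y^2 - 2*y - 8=20*c^2 - 6*c + y^2*(5*c + 1) + y*(20*c^2 - c - 1) - 2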